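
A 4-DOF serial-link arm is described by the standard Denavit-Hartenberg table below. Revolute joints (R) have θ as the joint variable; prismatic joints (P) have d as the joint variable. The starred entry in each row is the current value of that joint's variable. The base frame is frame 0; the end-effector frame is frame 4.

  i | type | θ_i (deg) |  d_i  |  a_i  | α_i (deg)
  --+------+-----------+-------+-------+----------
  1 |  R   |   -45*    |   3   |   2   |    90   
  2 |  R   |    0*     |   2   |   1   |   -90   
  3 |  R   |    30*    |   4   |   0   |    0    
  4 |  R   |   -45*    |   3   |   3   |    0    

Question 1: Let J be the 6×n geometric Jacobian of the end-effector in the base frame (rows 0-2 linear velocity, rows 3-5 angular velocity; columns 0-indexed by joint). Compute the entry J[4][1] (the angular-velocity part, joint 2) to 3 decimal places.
-0.707

axis z_1 = (-0.7071,-0.7071,0.0000); lever o_n−o_1 = (0.7929,-4.7194,7.0000)
cross product → J_v[:, 1] = (-4.9497,4.9497,3.8978)
J_ω[:, 1] = z_1
entry J[4][1] = -0.7071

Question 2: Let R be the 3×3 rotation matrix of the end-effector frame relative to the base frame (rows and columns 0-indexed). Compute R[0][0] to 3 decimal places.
End-effector x-axis (col 0 of R) = (0.5000,-0.8660,0.0000)
R[0][0] = 0.5000

0.500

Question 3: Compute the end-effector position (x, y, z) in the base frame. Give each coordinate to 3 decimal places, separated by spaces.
after link 1: o_1 = (1.4142, -1.4142, 3.0000)
after link 2: o_2 = (0.7071, -3.5355, 3.0000)
after link 3: o_3 = (0.7071, -3.5355, 7.0000)
after link 4: o_4 = (2.2071, -6.1336, 10.0000)

2.207 -6.134 10.000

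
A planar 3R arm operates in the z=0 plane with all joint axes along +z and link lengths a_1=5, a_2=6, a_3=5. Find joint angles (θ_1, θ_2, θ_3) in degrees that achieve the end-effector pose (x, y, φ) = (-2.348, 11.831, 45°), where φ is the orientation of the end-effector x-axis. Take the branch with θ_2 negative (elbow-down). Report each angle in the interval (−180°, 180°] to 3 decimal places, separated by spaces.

wrist centre = target − a_3·(cos φ, sin φ) = (-5.8835, 8.2955)
cos θ_2 = (103.4307−5²−6²)/(2·5·6) = 0.7072; θ_2 = -44.9942° (elbow-down)
β = atan2(8.2955,-5.8835) = 125.3461°; ψ = atan2(-4.2422,9.2431) = -24.6533°
θ_1 = β − ψ = 149.9993°
θ_3 = φ − θ_1 − θ_2 = -60.0052° (wrapped to (-180°,180°])

149.999 -44.994 -60.005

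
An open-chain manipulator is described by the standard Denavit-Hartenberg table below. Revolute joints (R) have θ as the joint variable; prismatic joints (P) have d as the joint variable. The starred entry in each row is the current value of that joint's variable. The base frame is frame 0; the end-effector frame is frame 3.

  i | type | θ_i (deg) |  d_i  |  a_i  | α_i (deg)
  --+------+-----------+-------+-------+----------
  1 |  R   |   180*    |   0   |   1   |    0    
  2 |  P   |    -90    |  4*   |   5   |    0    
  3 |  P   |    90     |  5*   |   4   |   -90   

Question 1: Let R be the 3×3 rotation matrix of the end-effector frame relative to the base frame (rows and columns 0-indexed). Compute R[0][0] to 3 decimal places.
End-effector x-axis (col 0 of R) = (-1.0000,0.0000,0.0000)
R[0][0] = -1.0000

-1.000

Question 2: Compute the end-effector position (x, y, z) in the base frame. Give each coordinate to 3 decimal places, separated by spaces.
after link 1: o_1 = (-1.0000, 0.0000, 0.0000)
after link 2: o_2 = (-1.0000, 5.0000, 4.0000)
after link 3: o_3 = (-5.0000, 5.0000, 9.0000)

-5.000 5.000 9.000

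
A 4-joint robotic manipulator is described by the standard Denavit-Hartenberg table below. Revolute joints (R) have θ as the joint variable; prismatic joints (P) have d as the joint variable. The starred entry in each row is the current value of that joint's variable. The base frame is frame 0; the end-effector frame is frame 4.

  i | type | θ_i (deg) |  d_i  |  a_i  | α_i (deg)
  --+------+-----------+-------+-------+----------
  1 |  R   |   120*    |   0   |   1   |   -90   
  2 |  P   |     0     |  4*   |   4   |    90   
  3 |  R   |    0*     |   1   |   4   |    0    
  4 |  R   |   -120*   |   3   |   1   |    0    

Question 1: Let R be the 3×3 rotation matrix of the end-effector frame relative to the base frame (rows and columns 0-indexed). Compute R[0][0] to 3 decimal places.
End-effector x-axis (col 0 of R) = (1.0000,0.0000,0.0000)
R[0][0] = 1.0000

1.000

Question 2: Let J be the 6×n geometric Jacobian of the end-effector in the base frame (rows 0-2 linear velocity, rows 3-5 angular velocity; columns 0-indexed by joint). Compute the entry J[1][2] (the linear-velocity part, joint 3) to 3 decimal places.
-1.000

axis z_2 = (0.0000,0.0000,1.0000); lever o_n−o_2 = (-1.0000,3.4641,4.0000)
cross product → J_v[:, 2] = (-3.4641,-1.0000,0.0000)
J_ω[:, 2] = z_2
entry J[1][2] = -1.0000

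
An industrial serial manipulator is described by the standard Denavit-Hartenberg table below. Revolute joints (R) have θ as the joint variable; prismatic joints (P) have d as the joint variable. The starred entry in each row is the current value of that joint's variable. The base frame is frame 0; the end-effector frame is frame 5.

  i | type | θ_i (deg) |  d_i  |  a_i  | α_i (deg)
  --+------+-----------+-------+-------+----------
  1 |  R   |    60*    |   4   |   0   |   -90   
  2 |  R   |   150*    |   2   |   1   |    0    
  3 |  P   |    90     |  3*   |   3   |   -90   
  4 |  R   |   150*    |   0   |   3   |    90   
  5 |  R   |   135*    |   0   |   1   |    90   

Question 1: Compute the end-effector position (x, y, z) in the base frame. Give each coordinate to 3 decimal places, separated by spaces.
after link 1: o_1 = (0.0000, 0.0000, 4.0000)
after link 2: o_2 = (-2.1651, 0.2500, 3.5000)
after link 3: o_3 = (-5.5131, 0.4510, 6.0981)
after link 4: o_4 = (-3.5646, 0.8260, 3.8481)
after link 5: o_5 = (-3.7177, 1.2679, 4.7320)

-3.718 1.268 4.732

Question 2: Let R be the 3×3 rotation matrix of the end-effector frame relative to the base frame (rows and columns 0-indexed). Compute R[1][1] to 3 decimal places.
End-effector y-axis (col 1 of R) = (0.6250,-0.6495,0.4330)
R[1][1] = -0.6495

-0.650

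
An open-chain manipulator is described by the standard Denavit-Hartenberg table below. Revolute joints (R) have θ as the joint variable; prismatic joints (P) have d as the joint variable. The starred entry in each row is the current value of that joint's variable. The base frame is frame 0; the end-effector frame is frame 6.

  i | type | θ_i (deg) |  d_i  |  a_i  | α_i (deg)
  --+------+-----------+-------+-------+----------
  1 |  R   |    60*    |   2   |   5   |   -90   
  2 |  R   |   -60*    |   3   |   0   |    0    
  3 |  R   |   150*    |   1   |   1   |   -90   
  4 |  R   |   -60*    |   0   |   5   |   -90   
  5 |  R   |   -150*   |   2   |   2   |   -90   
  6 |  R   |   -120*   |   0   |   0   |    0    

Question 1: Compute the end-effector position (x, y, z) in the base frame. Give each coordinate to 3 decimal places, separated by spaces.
after link 1: o_1 = (2.5000, 4.3301, 2.0000)
after link 2: o_2 = (-0.0981, 5.8301, 2.0000)
after link 3: o_3 = (-0.9641, 6.3301, 1.0000)
after link 4: o_4 = (-4.7141, 8.4952, -1.5000)
after link 5: o_5 = (-3.0490, 6.3792, -2.3660)
after link 6: o_6 = (-3.0490, 6.3792, -2.3660)

-3.049 6.379 -2.366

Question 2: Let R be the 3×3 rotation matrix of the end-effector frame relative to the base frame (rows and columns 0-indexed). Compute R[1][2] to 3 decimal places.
End-effector z-axis (col 2 of R) = (-0.8080,-0.5335,-0.2500)
R[1][2] = -0.5335

-0.533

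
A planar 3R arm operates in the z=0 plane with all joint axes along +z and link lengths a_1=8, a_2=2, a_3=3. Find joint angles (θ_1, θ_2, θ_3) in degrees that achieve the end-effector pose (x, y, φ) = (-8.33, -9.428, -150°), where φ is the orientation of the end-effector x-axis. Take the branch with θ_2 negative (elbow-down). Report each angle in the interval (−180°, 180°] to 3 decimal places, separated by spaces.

wrist centre = target − a_3·(cos φ, sin φ) = (-5.7319, -7.9280)
cos θ_2 = (95.7081−8²−2²)/(2·8·2) = 0.8659; θ_2 = -30.0167° (elbow-down)
β = atan2(-7.9280,-5.7319) = -125.8668°; ψ = atan2(-1.0005,9.7318) = -5.8699°
θ_1 = β − ψ = -119.9970°
θ_3 = φ − θ_1 − θ_2 = 0.0137° (wrapped to (-180°,180°])

-119.997 -30.017 0.014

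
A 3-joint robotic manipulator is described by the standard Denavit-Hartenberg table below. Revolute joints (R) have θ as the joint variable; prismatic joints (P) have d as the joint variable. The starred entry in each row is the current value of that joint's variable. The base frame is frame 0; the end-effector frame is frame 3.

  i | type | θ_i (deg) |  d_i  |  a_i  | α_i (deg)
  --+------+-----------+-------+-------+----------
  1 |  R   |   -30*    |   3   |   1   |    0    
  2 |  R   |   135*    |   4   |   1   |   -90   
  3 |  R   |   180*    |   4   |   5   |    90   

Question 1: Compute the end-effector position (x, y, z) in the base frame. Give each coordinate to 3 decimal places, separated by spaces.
after link 1: o_1 = (0.8660, -0.5000, 3.0000)
after link 2: o_2 = (0.6072, 0.4659, 7.0000)
after link 3: o_3 = (-1.9624, -5.3990, 7.0000)

-1.962 -5.399 7.000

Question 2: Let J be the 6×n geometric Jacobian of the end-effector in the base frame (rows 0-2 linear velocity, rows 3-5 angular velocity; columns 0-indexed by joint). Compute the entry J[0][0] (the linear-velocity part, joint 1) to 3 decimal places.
axis z_0 = ẑ; lever o_n−o_0 = (-1.9624,-5.3990,7.0000)
cross product → J_v[:, 0] = (5.3990,-1.9624,0.0000)
J_ω[:, 0] = z_0
entry J[0][0] = 5.3990

5.399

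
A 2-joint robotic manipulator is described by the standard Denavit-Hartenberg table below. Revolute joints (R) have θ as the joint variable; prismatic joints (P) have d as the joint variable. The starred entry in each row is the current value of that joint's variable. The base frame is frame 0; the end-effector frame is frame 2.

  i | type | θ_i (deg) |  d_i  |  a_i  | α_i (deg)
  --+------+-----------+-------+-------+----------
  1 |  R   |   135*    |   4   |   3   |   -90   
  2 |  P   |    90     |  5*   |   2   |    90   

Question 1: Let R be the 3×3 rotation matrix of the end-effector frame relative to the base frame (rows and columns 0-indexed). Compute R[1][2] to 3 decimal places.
0.707

End-effector z-axis (col 2 of R) = (-0.7071,0.7071,0.0000)
R[1][2] = 0.7071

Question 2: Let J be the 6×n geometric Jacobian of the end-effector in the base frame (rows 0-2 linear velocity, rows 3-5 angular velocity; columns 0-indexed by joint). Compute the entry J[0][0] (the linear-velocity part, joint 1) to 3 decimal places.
axis z_0 = ẑ; lever o_n−o_0 = (-5.6569,-1.4142,2.0000)
cross product → J_v[:, 0] = (1.4142,-5.6569,0.0000)
J_ω[:, 0] = z_0
entry J[0][0] = 1.4142

1.414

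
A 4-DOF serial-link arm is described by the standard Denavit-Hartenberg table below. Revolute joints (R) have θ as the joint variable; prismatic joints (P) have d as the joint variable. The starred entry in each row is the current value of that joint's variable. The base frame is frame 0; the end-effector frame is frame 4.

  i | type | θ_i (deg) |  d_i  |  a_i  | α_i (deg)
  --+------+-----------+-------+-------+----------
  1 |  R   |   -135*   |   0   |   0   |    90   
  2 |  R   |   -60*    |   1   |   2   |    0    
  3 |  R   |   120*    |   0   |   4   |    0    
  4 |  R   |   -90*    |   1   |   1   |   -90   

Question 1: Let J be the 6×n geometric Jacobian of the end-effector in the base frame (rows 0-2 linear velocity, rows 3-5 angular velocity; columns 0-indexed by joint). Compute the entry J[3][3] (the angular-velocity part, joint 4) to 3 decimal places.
axis z_3 = (-0.7071,0.7071,0.0000); lever o_n−o_3 = (-1.3195,0.0947,-0.5000)
cross product → J_v[:, 3] = (-0.3536,-0.3536,0.8660)
J_ω[:, 3] = z_3
entry J[3][3] = -0.7071

-0.707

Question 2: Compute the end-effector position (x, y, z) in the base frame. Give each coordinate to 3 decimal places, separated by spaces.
after link 1: o_1 = (0.0000, 0.0000, 0.0000)
after link 2: o_2 = (-1.4142, -0.0000, -1.7321)
after link 3: o_3 = (-2.8284, -1.4142, 1.7321)
after link 4: o_4 = (-4.1479, -1.3195, 1.2321)

-4.148 -1.319 1.232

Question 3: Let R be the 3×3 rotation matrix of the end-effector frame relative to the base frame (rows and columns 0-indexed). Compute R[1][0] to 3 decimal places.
-0.612

End-effector x-axis (col 0 of R) = (-0.6124,-0.6124,-0.5000)
R[1][0] = -0.6124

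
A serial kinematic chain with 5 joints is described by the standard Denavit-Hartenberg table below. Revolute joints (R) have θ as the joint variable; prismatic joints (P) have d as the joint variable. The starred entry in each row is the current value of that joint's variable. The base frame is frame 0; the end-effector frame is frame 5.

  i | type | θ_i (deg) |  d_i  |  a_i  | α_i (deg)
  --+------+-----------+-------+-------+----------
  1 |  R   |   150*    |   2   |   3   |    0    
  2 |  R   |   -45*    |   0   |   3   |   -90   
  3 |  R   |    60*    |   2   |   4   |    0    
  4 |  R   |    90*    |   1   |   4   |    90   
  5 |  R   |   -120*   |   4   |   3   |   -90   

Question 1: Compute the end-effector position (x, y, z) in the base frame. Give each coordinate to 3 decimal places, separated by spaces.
-4.238 6.066 -6.178

after link 1: o_1 = (-2.5981, 1.5000, 2.0000)
after link 2: o_2 = (-3.3745, 4.3978, 2.0000)
after link 3: o_3 = (-5.8240, 5.8120, -1.4641)
after link 4: o_4 = (-5.8934, 2.2071, -3.4641)
after link 5: o_5 = (-4.2377, 6.0662, -6.1782)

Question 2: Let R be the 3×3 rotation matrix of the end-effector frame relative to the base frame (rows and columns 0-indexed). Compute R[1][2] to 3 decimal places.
End-effector z-axis (col 2 of R) = (0.6771,-0.5950,-0.4330)
R[1][2] = -0.5950

-0.595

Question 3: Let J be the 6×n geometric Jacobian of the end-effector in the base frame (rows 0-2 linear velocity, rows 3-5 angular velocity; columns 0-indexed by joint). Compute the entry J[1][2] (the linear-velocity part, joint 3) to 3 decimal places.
axis z_2 = (-0.9659,-0.2588,0.0000); lever o_n−o_2 = (-0.8631,1.6684,-8.1782)
cross product → J_v[:, 2] = (2.1167,-7.8995,-1.8349)
J_ω[:, 2] = z_2
entry J[1][2] = -7.8995

-7.900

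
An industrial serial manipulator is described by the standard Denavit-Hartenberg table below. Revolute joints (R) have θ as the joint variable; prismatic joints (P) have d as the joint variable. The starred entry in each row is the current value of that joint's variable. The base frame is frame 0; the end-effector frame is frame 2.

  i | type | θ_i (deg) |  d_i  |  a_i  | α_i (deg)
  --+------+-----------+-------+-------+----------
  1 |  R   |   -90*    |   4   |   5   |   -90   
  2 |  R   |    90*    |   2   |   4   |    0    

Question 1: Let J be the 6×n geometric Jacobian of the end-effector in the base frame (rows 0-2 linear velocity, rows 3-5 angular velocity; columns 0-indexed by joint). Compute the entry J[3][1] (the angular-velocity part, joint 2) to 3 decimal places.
1.000

axis z_1 = (1.0000,0.0000,0.0000); lever o_n−o_1 = (2.0000,0.0000,-4.0000)
cross product → J_v[:, 1] = (-0.0000,4.0000,-0.0000)
J_ω[:, 1] = z_1
entry J[3][1] = 1.0000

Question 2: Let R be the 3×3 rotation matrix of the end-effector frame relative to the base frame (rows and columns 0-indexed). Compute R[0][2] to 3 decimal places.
1.000

End-effector z-axis (col 2 of R) = (1.0000,0.0000,0.0000)
R[0][2] = 1.0000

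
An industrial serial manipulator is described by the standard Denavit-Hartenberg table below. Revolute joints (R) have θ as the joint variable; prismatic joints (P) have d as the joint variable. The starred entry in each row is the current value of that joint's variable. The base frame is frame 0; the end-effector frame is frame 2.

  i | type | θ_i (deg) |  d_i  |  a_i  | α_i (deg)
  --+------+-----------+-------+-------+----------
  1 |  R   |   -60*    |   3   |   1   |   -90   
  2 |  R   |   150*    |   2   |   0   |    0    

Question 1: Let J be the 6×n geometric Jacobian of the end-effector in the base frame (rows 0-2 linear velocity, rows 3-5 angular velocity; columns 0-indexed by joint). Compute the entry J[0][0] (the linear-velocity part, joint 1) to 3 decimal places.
axis z_0 = ẑ; lever o_n−o_0 = (2.2321,0.1340,3.0000)
cross product → J_v[:, 0] = (-0.1340,2.2321,0.0000)
J_ω[:, 0] = z_0
entry J[0][0] = -0.1340

-0.134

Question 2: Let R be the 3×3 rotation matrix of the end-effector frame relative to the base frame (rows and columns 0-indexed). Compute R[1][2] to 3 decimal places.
End-effector z-axis (col 2 of R) = (0.8660,0.5000,0.0000)
R[1][2] = 0.5000

0.500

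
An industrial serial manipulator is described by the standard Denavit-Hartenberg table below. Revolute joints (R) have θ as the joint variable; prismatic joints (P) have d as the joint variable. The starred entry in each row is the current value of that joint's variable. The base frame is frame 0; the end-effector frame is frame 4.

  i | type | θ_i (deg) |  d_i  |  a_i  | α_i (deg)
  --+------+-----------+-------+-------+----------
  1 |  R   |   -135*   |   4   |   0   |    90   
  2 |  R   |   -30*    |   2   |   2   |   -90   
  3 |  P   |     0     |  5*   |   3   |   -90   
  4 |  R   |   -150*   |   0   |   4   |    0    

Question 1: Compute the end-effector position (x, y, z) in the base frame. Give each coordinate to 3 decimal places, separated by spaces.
after link 1: o_1 = (0.0000, 0.0000, 4.0000)
after link 2: o_2 = (-2.6390, 0.1895, 3.0000)
after link 3: o_3 = (-6.2438, -3.4154, 5.8301)
after link 4: o_4 = (-4.8296, -2.0012, 9.2942)

-4.830 -2.001 9.294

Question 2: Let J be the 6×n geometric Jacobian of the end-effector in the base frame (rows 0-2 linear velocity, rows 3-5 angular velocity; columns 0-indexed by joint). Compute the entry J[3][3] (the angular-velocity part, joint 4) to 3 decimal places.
0.707

axis z_3 = (0.7071,-0.7071,0.0000); lever o_n−o_3 = (1.4142,1.4142,3.4641)
cross product → J_v[:, 3] = (-2.4495,-2.4495,2.0000)
J_ω[:, 3] = z_3
entry J[3][3] = 0.7071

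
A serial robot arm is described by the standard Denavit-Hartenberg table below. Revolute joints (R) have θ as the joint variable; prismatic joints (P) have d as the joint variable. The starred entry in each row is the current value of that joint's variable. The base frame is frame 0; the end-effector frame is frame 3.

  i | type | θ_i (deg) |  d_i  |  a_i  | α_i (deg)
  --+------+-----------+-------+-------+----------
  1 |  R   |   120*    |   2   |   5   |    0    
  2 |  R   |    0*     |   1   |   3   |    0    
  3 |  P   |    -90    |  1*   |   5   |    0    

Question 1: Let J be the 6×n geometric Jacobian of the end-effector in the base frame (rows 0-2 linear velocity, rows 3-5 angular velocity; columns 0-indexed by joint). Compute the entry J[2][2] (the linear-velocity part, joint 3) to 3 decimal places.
1.000

prismatic axis z_2 = (0.0000,0.0000,1.0000)
J_v[:, 2] = z_2; J_ω[:, 2] = (0,0,0)
entry J[2][2] = 1.0000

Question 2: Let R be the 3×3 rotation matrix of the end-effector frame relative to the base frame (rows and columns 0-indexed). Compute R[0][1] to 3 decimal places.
End-effector y-axis (col 1 of R) = (-0.5000,0.8660,0.0000)
R[0][1] = -0.5000

-0.500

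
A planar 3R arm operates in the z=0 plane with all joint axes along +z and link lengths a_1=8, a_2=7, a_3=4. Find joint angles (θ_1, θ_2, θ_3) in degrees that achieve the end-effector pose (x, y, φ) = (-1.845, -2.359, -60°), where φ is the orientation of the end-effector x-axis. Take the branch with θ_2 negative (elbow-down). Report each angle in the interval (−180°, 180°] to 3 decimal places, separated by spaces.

-135.007 -150.000 -134.993

wrist centre = target − a_3·(cos φ, sin φ) = (-3.8450, 1.1051)
cos θ_2 = (16.0053−8²−7²)/(2·8·7) = -0.8660; θ_2 = -149.9999° (elbow-down)
β = atan2(1.1051,-3.8450) = 163.9647°; ψ = atan2(-3.5000,1.9378) = -61.0283°
θ_1 = β − ψ = 224.9930°
θ_3 = φ − θ_1 − θ_2 = -134.9931° (wrapped to (-180°,180°])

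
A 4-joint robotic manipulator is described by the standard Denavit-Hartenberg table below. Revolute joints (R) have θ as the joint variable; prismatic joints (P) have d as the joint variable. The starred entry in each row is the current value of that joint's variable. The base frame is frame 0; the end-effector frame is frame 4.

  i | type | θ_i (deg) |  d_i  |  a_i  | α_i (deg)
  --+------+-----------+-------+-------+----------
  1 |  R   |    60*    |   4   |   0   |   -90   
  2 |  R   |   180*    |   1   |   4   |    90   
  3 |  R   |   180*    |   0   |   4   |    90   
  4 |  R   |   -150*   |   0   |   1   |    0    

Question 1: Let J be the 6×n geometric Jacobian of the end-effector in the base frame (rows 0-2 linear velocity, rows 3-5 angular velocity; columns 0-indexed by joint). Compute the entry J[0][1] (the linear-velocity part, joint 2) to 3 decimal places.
axis z_1 = (-0.8660,0.5000,0.0000); lever o_n−o_1 = (-1.2990,-0.2500,0.5000)
cross product → J_v[:, 1] = (0.2500,0.4330,0.8660)
J_ω[:, 1] = z_1
entry J[0][1] = 0.2500

0.250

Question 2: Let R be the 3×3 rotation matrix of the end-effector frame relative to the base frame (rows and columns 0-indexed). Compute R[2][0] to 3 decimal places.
0.500

End-effector x-axis (col 0 of R) = (-0.4330,-0.7500,0.5000)
R[2][0] = 0.5000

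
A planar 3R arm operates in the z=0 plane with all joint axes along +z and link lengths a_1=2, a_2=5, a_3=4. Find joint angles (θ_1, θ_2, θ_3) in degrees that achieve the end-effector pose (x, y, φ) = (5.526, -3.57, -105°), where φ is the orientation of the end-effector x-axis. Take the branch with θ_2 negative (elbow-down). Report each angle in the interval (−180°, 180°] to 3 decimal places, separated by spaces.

35.146 -45.022 -95.124

wrist centre = target − a_3·(cos φ, sin φ) = (6.5613, 0.2937)
cos θ_2 = (43.1366−2²−5²)/(2·2·5) = 0.7068; θ_2 = -45.0224° (elbow-down)
β = atan2(0.2937,6.5613) = 2.5630°; ψ = atan2(-3.5369,5.5342) = -32.5829°
θ_1 = β − ψ = 35.1460°
θ_3 = φ − θ_1 − θ_2 = -95.1236° (wrapped to (-180°,180°])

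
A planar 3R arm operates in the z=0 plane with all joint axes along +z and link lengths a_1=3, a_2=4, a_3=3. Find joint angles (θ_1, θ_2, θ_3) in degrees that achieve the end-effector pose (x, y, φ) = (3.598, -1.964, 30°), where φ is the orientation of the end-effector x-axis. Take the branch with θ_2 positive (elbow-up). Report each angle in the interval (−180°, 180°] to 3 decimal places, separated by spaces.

wrist centre = target − a_3·(cos φ, sin φ) = (0.9999, -3.4640)
cos θ_2 = (12.9991−3²−4²)/(2·3·4) = -0.5000; θ_2 = 120.0024° (elbow-up)
β = atan2(-3.4640,0.9999) = -73.8986°; ψ = atan2(3.4640,0.9999) = 73.8997°
θ_1 = β − ψ = -147.7983°
θ_3 = φ − θ_1 − θ_2 = 57.7959° (wrapped to (-180°,180°])

-147.798 120.002 57.796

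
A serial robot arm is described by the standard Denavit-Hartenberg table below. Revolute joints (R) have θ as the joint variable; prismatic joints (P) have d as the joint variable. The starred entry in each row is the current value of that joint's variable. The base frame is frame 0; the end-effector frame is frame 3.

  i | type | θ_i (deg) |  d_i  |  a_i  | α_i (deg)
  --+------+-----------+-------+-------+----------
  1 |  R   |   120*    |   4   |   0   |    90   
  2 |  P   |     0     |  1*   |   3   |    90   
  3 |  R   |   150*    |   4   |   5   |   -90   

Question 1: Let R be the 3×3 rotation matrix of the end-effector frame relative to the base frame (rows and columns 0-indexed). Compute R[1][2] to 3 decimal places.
End-effector z-axis (col 2 of R) = (-0.5000,-0.8660,-0.0000)
R[1][2] = -0.8660

-0.866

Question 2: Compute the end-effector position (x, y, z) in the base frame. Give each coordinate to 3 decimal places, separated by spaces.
3.696 0.598 0.000

after link 1: o_1 = (0.0000, 0.0000, 4.0000)
after link 2: o_2 = (-0.6340, 3.0981, 4.0000)
after link 3: o_3 = (3.6962, 0.5981, 0.0000)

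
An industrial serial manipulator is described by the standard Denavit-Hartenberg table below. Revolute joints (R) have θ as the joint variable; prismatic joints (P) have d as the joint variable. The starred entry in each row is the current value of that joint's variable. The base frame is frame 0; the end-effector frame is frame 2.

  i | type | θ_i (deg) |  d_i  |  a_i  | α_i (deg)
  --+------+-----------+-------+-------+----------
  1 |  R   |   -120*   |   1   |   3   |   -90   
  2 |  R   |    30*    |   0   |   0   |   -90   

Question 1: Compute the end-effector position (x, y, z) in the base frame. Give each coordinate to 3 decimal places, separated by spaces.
after link 1: o_1 = (-1.5000, -2.5981, 1.0000)
after link 2: o_2 = (-1.5000, -2.5981, 1.0000)

-1.500 -2.598 1.000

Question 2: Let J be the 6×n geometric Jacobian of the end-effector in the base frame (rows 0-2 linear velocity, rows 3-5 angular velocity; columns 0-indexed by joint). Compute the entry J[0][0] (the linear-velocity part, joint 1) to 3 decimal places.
axis z_0 = ẑ; lever o_n−o_0 = (-1.5000,-2.5981,1.0000)
cross product → J_v[:, 0] = (2.5981,-1.5000,0.0000)
J_ω[:, 0] = z_0
entry J[0][0] = 2.5981

2.598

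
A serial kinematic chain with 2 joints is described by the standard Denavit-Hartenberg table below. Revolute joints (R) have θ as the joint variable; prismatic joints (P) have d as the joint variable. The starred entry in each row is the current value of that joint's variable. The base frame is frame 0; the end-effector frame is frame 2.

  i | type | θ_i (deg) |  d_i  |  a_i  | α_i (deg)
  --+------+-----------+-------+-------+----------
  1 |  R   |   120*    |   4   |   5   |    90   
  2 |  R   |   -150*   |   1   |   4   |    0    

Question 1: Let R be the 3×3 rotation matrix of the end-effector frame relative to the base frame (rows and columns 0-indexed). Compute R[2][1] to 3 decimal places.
End-effector y-axis (col 1 of R) = (-0.2500,0.4330,-0.8660)
R[2][1] = -0.8660

-0.866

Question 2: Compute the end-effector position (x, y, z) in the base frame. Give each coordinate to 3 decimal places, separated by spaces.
0.098 1.830 2.000

after link 1: o_1 = (-2.5000, 4.3301, 4.0000)
after link 2: o_2 = (0.0981, 1.8301, 2.0000)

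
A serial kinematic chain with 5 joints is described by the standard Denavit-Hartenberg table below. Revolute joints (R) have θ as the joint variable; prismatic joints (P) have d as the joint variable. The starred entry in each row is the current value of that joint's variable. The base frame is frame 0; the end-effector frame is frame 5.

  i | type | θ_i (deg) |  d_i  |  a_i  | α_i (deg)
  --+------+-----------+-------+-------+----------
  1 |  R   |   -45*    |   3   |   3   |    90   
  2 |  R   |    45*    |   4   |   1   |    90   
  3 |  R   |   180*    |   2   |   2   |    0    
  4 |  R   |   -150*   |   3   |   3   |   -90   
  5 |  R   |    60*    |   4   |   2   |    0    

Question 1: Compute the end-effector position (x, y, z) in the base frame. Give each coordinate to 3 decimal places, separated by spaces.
-2.705 -10.679 1.017

after link 1: o_1 = (2.1213, -2.1213, 3.0000)
after link 2: o_2 = (-0.2071, -5.4497, 3.7071)
after link 3: o_3 = (-0.2071, -5.4497, 0.8787)
after link 4: o_4 = (1.5313, -9.3094, 0.5945)
after link 5: o_5 = (-2.7048, -10.6795, 1.0174)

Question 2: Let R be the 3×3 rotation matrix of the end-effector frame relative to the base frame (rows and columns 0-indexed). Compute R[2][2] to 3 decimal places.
End-effector z-axis (col 2 of R) = (-0.8624,-0.3624,-0.3536)
R[2][2] = -0.3536

-0.354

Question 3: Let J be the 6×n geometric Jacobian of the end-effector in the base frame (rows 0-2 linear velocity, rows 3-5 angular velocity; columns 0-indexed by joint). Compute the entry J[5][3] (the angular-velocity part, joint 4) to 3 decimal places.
axis z_3 = (0.5000,-0.5000,-0.7071); lever o_n−o_3 = (-2.4977,-5.2297,0.1387)
cross product → J_v[:, 3] = (-3.7673,1.6968,-3.8637)
J_ω[:, 3] = z_3
entry J[5][3] = -0.7071

-0.707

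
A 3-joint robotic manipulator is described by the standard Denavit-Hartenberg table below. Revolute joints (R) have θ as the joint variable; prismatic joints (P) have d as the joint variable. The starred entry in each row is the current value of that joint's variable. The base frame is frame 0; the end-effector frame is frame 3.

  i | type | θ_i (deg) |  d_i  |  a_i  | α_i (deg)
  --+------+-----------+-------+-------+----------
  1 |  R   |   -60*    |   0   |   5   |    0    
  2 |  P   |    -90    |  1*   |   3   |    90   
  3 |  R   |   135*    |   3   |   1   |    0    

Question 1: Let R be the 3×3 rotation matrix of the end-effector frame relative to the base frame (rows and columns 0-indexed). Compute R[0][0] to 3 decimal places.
End-effector x-axis (col 0 of R) = (0.6124,0.3536,0.7071)
R[0][0] = 0.6124

0.612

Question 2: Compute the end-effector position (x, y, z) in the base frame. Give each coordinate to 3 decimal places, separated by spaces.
-0.986 -2.878 1.707

after link 1: o_1 = (2.5000, -4.3301, 0.0000)
after link 2: o_2 = (-0.0981, -5.8301, 1.0000)
after link 3: o_3 = (-0.9857, -2.8785, 1.7071)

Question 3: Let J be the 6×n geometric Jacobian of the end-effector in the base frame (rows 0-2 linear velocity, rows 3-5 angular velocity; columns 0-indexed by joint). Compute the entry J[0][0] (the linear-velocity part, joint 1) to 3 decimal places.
axis z_0 = ẑ; lever o_n−o_0 = (-0.9857,-2.8785,1.7071)
cross product → J_v[:, 0] = (2.8785,-0.9857,0.0000)
J_ω[:, 0] = z_0
entry J[0][0] = 2.8785

2.878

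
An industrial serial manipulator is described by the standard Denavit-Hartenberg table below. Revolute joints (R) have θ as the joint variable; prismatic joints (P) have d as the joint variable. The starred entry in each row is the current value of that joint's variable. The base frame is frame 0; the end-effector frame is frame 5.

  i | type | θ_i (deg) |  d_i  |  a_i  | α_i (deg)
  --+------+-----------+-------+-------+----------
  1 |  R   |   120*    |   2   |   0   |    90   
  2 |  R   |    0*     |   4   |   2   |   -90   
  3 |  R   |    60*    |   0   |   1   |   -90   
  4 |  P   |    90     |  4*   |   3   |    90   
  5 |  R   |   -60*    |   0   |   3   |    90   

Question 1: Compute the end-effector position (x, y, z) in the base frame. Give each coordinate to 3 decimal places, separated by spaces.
1.464 2.330 -2.500

after link 1: o_1 = (0.0000, 0.0000, 2.0000)
after link 2: o_2 = (2.4641, 3.7321, 2.0000)
after link 3: o_3 = (1.4641, 3.7321, 2.0000)
after link 4: o_4 = (1.4641, -0.2679, -1.0000)
after link 5: o_5 = (1.4641, 2.3301, -2.5000)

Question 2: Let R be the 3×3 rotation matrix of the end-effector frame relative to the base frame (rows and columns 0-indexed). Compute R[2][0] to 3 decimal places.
-0.500

End-effector x-axis (col 0 of R) = (0.0000,0.8660,-0.5000)
R[2][0] = -0.5000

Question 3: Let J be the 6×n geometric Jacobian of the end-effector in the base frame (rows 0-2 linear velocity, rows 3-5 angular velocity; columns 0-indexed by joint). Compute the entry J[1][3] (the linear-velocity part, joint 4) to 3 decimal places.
-1.000

prismatic axis z_3 = (-0.0000,-1.0000,0.0000)
J_v[:, 3] = z_3; J_ω[:, 3] = (0,0,0)
entry J[1][3] = -1.0000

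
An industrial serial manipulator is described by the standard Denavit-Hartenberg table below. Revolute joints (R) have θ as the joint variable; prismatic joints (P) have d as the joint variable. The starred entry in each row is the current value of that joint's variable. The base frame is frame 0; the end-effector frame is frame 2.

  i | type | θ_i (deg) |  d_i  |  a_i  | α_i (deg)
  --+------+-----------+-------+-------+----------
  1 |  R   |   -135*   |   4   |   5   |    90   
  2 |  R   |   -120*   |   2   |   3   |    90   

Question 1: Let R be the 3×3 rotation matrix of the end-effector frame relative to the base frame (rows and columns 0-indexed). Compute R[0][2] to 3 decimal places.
0.612

End-effector z-axis (col 2 of R) = (0.6124,0.6124,0.5000)
R[0][2] = 0.6124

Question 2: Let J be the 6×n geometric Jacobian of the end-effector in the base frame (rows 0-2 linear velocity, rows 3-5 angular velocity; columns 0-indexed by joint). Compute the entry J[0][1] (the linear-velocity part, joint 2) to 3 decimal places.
-1.837

axis z_1 = (-0.7071,0.7071,0.0000); lever o_n−o_1 = (-0.3536,2.4749,-2.5981)
cross product → J_v[:, 1] = (-1.8371,-1.8371,-1.5000)
J_ω[:, 1] = z_1
entry J[0][1] = -1.8371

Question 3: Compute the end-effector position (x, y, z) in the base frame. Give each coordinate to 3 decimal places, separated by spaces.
after link 1: o_1 = (-3.5355, -3.5355, 4.0000)
after link 2: o_2 = (-3.8891, -1.0607, 1.4019)

-3.889 -1.061 1.402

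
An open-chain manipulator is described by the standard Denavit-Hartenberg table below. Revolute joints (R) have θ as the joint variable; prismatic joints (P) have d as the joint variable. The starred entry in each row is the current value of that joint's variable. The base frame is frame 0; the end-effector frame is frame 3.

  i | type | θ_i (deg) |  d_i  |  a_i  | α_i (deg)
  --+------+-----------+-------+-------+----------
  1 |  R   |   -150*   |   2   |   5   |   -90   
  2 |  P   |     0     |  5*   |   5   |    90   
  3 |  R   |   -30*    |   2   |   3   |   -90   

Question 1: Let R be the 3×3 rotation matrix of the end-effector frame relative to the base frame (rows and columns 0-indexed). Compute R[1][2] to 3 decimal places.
End-effector z-axis (col 2 of R) = (0.0000,-1.0000,0.0000)
R[1][2] = -1.0000

-1.000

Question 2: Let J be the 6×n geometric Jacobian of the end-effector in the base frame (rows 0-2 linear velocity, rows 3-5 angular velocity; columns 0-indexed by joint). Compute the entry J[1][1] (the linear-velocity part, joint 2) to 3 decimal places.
-0.866

prismatic axis z_1 = (0.5000,-0.8660,0.0000)
J_v[:, 1] = z_1; J_ω[:, 1] = (0,0,0)
entry J[1][1] = -0.8660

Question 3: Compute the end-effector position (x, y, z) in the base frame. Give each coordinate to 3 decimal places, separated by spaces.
after link 1: o_1 = (-4.3301, -2.5000, 2.0000)
after link 2: o_2 = (-6.1603, -9.3301, 2.0000)
after link 3: o_3 = (-9.1603, -9.3301, 4.0000)

-9.160 -9.330 4.000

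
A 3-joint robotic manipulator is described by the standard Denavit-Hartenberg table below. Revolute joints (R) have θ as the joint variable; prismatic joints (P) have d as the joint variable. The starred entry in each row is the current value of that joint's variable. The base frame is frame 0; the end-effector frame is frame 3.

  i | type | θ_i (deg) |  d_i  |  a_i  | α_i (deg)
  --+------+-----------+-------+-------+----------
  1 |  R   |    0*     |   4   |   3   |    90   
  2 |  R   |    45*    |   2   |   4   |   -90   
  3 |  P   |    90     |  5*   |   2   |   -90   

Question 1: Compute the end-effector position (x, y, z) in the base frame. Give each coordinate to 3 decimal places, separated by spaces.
after link 1: o_1 = (3.0000, 0.0000, 4.0000)
after link 2: o_2 = (5.8284, -2.0000, 6.8284)
after link 3: o_3 = (2.2929, 0.0000, 10.3640)

2.293 0.000 10.364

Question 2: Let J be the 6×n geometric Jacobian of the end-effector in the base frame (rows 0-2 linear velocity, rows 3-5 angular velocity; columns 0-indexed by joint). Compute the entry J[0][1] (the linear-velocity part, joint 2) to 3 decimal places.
axis z_1 = (0.0000,-1.0000,0.0000); lever o_n−o_1 = (-0.7071,0.0000,6.3640)
cross product → J_v[:, 1] = (-6.3640,-0.0000,-0.7071)
J_ω[:, 1] = z_1
entry J[0][1] = -6.3640

-6.364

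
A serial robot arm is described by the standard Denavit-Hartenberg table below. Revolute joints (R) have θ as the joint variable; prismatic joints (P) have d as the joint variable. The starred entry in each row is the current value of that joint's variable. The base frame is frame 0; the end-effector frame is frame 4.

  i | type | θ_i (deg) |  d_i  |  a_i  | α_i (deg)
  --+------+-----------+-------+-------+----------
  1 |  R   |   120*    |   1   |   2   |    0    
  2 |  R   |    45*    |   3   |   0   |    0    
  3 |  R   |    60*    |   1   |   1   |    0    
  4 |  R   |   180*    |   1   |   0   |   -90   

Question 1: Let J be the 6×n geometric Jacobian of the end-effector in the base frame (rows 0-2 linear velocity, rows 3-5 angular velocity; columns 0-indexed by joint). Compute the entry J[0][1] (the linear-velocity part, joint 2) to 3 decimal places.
0.707

axis z_1 = (0.0000,0.0000,1.0000); lever o_n−o_1 = (-0.7071,-0.7071,5.0000)
cross product → J_v[:, 1] = (0.7071,-0.7071,0.0000)
J_ω[:, 1] = z_1
entry J[0][1] = 0.7071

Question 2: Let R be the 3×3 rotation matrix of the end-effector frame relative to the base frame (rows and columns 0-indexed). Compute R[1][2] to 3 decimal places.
End-effector z-axis (col 2 of R) = (-0.7071,0.7071,0.0000)
R[1][2] = 0.7071

0.707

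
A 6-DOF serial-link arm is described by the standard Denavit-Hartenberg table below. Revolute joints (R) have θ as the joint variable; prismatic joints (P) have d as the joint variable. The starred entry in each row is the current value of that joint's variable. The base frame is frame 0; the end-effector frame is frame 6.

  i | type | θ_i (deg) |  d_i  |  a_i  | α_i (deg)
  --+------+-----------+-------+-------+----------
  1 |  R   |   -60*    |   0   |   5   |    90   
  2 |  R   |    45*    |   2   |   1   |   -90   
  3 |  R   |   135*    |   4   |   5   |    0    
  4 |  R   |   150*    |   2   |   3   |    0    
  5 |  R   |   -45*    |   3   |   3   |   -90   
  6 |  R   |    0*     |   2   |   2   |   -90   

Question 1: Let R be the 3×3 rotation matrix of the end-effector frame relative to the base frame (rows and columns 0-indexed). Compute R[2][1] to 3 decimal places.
-0.612

End-effector y-axis (col 1 of R) = (0.1268,0.7803,-0.6124)
R[2][1] = -0.6124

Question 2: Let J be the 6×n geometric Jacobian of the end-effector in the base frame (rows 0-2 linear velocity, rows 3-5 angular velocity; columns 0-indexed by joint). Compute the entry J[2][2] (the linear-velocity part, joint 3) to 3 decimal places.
3.318

axis z_2 = (-0.3536,0.6124,0.7071); lever o_n−o_2 = (-8.4927,5.3250,3.8700)
cross product → J_v[:, 2] = (-1.3955,-4.6370,3.3180)
J_ω[:, 2] = z_2
entry J[2][2] = 3.3180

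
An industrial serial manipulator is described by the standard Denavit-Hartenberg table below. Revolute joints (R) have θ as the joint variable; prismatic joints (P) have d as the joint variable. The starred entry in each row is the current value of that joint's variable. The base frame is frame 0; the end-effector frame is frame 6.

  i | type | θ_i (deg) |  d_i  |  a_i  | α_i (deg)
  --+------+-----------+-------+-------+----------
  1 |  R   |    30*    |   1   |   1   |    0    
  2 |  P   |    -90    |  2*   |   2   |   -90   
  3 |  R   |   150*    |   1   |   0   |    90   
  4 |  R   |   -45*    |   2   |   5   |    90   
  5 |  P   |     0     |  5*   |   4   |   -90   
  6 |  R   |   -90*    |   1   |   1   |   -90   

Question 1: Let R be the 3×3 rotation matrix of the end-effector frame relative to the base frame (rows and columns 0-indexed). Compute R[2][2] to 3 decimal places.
-0.354

End-effector z-axis (col 2 of R) = (-0.9186,0.1768,-0.3536)
R[2][2] = -0.3536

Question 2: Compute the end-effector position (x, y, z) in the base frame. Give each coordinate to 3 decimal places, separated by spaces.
after link 1: o_1 = (0.8660, 0.5000, 1.0000)
after link 2: o_2 = (1.8660, -1.2321, 3.0000)
after link 3: o_3 = (2.7321, -0.7321, 3.0000)
after link 4: o_4 = (-1.3607, -0.7142, -0.4998)
after link 5: o_5 = (-6.5659, -4.4265, -0.1463)
after link 6: o_6 = (-6.6221, -5.7434, -0.6587)

-6.622 -5.743 -0.659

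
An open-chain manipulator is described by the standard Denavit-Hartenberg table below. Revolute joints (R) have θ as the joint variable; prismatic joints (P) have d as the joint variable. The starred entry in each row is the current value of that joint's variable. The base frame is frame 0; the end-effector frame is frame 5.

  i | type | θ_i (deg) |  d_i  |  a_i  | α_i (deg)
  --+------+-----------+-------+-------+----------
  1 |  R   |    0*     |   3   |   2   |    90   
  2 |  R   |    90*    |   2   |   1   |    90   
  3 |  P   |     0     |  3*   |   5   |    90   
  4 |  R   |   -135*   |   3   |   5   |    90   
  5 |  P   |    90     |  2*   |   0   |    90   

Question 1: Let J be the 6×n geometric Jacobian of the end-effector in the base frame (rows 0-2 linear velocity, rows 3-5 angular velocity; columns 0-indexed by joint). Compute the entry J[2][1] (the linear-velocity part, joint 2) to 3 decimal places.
0.879

axis z_1 = (0.0000,-1.0000,0.0000); lever o_n−o_1 = (0.8787,1.0000,1.0503)
cross product → J_v[:, 1] = (-1.0503,0.0000,0.8787)
J_ω[:, 1] = z_1
entry J[2][1] = 0.8787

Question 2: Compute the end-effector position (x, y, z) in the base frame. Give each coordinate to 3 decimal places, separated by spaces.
2.879 1.000 4.050

after link 1: o_1 = (2.0000, 0.0000, 3.0000)
after link 2: o_2 = (2.0000, -2.0000, 4.0000)
after link 3: o_3 = (5.0000, -2.0000, 9.0000)
after link 4: o_4 = (1.4645, 1.0000, 5.4645)
after link 5: o_5 = (2.8787, 1.0000, 4.0503)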